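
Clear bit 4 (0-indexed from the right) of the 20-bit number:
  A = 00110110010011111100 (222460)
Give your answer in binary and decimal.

Mask = ~(1 << 4) = 11111111111111101111
Bit 4 of A is 1, so AND-ing with the mask clears it to 0.
  00110110010011111100
& 11111111111111101111
----------------------
  00110110010011101100

Answer: 00110110010011101100 (222444)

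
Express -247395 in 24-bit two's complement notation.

1. Binary of +247395:  000000111100011001100011
2. Invert bits:     111111000011100110011100
3. Add 1:           111111000011100110011101

Answer: 111111000011100110011101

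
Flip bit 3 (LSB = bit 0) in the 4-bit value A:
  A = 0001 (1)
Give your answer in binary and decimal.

Mask = 1 << 3 = 1000
Bit 3 of A is 0; XOR with the mask flips it to 1.
  0001
^ 1000
------
  1001

Answer: 1001 (9)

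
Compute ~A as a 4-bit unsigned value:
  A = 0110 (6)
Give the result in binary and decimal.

Flip each bit (0->1, 1->0):
  0110
  1001

Answer: 1001 (9)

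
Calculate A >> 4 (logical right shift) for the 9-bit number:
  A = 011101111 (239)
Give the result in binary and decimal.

Logical shift right by 4: drop the bottom 4 bit(s), prepend 4 zero(s) on the left.
  011101111  ->  keep [01110], discard [1111], prepend 0000
= 000001110

Answer: 000001110 (14)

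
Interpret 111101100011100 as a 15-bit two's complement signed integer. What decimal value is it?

MSB is 1, so the value is negative. Find the magnitude:
1. Invert bits:  000010011100011
2. Add 1:        000010011100100  = 1252
3. Apply sign:   -1252

Answer: -1252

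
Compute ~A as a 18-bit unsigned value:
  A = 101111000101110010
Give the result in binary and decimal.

Flip each bit (0->1, 1->0):
  101111000101110010
  010000111010001101

Answer: 010000111010001101 (69261)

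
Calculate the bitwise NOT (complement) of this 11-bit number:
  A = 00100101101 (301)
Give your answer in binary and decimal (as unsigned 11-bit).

Flip each bit (0->1, 1->0):
  00100101101
  11011010010

Answer: 11011010010 (1746)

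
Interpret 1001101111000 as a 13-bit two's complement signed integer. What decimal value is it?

MSB is 1, so the value is negative. Find the magnitude:
1. Invert bits:  0110010000111
2. Add 1:        0110010001000  = 3208
3. Apply sign:   -3208

Answer: -3208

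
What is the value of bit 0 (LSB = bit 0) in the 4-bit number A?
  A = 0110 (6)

Bit 0 is the 1st from the right.
  0110
     ^
That bit is 0.

Answer: 0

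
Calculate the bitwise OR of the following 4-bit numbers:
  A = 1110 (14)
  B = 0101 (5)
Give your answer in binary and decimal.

Apply | to each column (1 where either bit is 1):
  1110
| 0101
------
  1111

Answer: 1111 (15)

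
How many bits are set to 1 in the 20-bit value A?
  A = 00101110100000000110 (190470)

00101110100000000110
1-bits at positions (from bit 0 = LSB): 1, 2, 11, 13, 14, 15, 17
Count = 7

Answer: 7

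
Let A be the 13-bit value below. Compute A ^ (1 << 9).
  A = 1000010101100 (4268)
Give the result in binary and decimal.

Mask = 1 << 9 = 0001000000000
Bit 9 of A is 0; XOR with the mask flips it to 1.
  1000010101100
^ 0001000000000
---------------
  1001010101100

Answer: 1001010101100 (4780)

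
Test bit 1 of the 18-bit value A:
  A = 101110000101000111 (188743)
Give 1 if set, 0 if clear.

Bit 1 is the 2nd from the right.
  101110000101000111
                  ^
That bit is 1.

Answer: 1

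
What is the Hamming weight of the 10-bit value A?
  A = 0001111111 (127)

0001111111
1-bits at positions (from bit 0 = LSB): 0, 1, 2, 3, 4, 5, 6
Count = 7

Answer: 7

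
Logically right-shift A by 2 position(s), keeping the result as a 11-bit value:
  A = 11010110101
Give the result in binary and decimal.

Logical shift right by 2: drop the bottom 2 bit(s), prepend 2 zero(s) on the left.
  11010110101  ->  keep [110101101], discard [01], prepend 00
= 00110101101

Answer: 00110101101 (429)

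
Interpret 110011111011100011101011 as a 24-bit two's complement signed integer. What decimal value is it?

MSB is 1, so the value is negative. Find the magnitude:
1. Invert bits:  001100000100011100010100
2. Add 1:        001100000100011100010101  = 3163925
3. Apply sign:   -3163925

Answer: -3163925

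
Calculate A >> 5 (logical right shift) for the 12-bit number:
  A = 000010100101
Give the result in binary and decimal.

Logical shift right by 5: drop the bottom 5 bit(s), prepend 5 zero(s) on the left.
  000010100101  ->  keep [0000101], discard [00101], prepend 00000
= 000000000101

Answer: 000000000101 (5)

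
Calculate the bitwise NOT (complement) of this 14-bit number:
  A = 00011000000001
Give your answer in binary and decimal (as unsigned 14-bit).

Flip each bit (0->1, 1->0):
  00011000000001
  11100111111110

Answer: 11100111111110 (14846)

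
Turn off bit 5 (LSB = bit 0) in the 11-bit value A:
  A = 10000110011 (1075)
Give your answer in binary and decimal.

Mask = ~(1 << 5) = 11111011111
Bit 5 of A is 1, so AND-ing with the mask clears it to 0.
  10000110011
& 11111011111
-------------
  10000010011

Answer: 10000010011 (1043)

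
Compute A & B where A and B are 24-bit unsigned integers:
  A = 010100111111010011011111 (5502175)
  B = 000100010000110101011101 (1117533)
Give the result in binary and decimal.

Apply & to each column (1 only where both bits are 1):
  010100111111010011011111
& 000100010000110101011101
--------------------------
  000100010000010001011101

Answer: 000100010000010001011101 (1115229)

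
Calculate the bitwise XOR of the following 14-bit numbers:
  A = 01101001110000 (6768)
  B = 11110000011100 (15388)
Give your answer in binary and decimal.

Apply ^ to each column (1 where bits differ):
  01101001110000
^ 11110000011100
----------------
  10011001101100

Answer: 10011001101100 (9836)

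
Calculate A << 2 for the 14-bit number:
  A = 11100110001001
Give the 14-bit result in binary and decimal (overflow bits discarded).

Shift left by 2: drop the top 2 bit(s), append 2 zero(s) on the right.
  11100110001001  ->  discard [11], keep [100110001001], append 00
= 10011000100100

Answer: 10011000100100 (9764)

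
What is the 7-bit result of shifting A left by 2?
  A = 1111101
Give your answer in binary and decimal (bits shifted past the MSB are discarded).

Shift left by 2: drop the top 2 bit(s), append 2 zero(s) on the right.
  1111101  ->  discard [11], keep [11101], append 00
= 1110100

Answer: 1110100 (116)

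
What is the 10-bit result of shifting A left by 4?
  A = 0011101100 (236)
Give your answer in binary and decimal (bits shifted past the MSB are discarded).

Shift left by 4: drop the top 4 bit(s), append 4 zero(s) on the right.
  0011101100  ->  discard [0011], keep [101100], append 0000
= 1011000000

Answer: 1011000000 (704)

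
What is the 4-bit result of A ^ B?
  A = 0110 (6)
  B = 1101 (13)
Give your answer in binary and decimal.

Apply ^ to each column (1 where bits differ):
  0110
^ 1101
------
  1011

Answer: 1011 (11)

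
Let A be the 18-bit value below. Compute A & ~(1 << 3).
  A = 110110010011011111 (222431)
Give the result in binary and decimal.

Mask = ~(1 << 3) = 111111111111110111
Bit 3 of A is 1, so AND-ing with the mask clears it to 0.
  110110010011011111
& 111111111111110111
--------------------
  110110010011010111

Answer: 110110010011010111 (222423)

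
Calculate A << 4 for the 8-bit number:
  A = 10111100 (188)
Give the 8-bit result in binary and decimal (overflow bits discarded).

Shift left by 4: drop the top 4 bit(s), append 4 zero(s) on the right.
  10111100  ->  discard [1011], keep [1100], append 0000
= 11000000

Answer: 11000000 (192)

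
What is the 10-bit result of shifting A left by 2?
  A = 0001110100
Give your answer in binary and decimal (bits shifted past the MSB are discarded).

Shift left by 2: drop the top 2 bit(s), append 2 zero(s) on the right.
  0001110100  ->  discard [00], keep [01110100], append 00
= 0111010000

Answer: 0111010000 (464)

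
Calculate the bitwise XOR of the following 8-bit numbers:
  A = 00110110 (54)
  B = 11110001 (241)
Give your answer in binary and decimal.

Apply ^ to each column (1 where bits differ):
  00110110
^ 11110001
----------
  11000111

Answer: 11000111 (199)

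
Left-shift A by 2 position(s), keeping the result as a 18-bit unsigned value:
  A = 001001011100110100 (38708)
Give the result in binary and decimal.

Shift left by 2: drop the top 2 bit(s), append 2 zero(s) on the right.
  001001011100110100  ->  discard [00], keep [1001011100110100], append 00
= 100101110011010000

Answer: 100101110011010000 (154832)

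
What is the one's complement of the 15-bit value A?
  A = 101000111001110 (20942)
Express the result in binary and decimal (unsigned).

Flip each bit (0->1, 1->0):
  101000111001110
  010111000110001

Answer: 010111000110001 (11825)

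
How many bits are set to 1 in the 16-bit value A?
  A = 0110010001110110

0110010001110110
1-bits at positions (from bit 0 = LSB): 1, 2, 4, 5, 6, 10, 13, 14
Count = 8

Answer: 8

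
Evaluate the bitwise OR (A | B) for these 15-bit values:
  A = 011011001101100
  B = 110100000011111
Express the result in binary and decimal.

Apply | to each column (1 where either bit is 1):
  011011001101100
| 110100000011111
-----------------
  111111001111111

Answer: 111111001111111 (32383)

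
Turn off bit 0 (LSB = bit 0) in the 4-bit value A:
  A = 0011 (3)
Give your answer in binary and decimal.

Mask = ~(1 << 0) = 1110
Bit 0 of A is 1, so AND-ing with the mask clears it to 0.
  0011
& 1110
------
  0010

Answer: 0010 (2)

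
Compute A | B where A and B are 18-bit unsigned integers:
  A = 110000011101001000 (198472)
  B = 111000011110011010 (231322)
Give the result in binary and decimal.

Apply | to each column (1 where either bit is 1):
  110000011101001000
| 111000011110011010
--------------------
  111000011111011010

Answer: 111000011111011010 (231386)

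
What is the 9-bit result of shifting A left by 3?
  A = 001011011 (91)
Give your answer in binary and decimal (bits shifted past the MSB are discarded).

Shift left by 3: drop the top 3 bit(s), append 3 zero(s) on the right.
  001011011  ->  discard [001], keep [011011], append 000
= 011011000

Answer: 011011000 (216)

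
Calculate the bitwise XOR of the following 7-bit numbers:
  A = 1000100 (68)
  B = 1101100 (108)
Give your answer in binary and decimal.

Apply ^ to each column (1 where bits differ):
  1000100
^ 1101100
---------
  0101000

Answer: 0101000 (40)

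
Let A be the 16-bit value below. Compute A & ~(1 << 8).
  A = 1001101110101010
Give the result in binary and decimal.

Mask = ~(1 << 8) = 1111111011111111
Bit 8 of A is 1, so AND-ing with the mask clears it to 0.
  1001101110101010
& 1111111011111111
------------------
  1001101010101010

Answer: 1001101010101010 (39594)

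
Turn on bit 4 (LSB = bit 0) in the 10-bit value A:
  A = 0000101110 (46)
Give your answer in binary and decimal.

Mask = 1 << 4 = 0000010000
Bit 4 of A is 0, so OR-ing with the mask flips it to 1.
  0000101110
| 0000010000
------------
  0000111110

Answer: 0000111110 (62)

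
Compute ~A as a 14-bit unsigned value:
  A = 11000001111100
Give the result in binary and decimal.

Flip each bit (0->1, 1->0):
  11000001111100
  00111110000011

Answer: 00111110000011 (3971)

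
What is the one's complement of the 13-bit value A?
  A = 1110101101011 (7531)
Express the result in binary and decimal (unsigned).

Flip each bit (0->1, 1->0):
  1110101101011
  0001010010100

Answer: 0001010010100 (660)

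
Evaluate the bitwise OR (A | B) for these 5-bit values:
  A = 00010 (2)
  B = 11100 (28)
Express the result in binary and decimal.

Apply | to each column (1 where either bit is 1):
  00010
| 11100
-------
  11110

Answer: 11110 (30)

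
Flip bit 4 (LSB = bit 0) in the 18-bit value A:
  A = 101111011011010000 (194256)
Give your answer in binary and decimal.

Mask = 1 << 4 = 000000000000010000
Bit 4 of A is 1; XOR with the mask flips it to 0.
  101111011011010000
^ 000000000000010000
--------------------
  101111011011000000

Answer: 101111011011000000 (194240)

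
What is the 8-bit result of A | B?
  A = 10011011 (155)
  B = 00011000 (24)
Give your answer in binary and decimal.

Apply | to each column (1 where either bit is 1):
  10011011
| 00011000
----------
  10011011

Answer: 10011011 (155)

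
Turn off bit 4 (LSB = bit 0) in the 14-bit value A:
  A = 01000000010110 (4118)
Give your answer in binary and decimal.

Mask = ~(1 << 4) = 11111111101111
Bit 4 of A is 1, so AND-ing with the mask clears it to 0.
  01000000010110
& 11111111101111
----------------
  01000000000110

Answer: 01000000000110 (4102)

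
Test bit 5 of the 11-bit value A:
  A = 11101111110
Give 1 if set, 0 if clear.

Bit 5 is the 6th from the right.
  11101111110
       ^
That bit is 1.

Answer: 1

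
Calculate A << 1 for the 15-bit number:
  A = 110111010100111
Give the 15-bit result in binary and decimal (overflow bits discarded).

Shift left by 1: drop the top 1 bit(s), append 1 zero(s) on the right.
  110111010100111  ->  discard [1], keep [10111010100111], append 0
= 101110101001110

Answer: 101110101001110 (23886)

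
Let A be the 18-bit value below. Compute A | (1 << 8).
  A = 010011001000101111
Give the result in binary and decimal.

Mask = 1 << 8 = 000000000100000000
Bit 8 of A is 0, so OR-ing with the mask flips it to 1.
  010011001000101111
| 000000000100000000
--------------------
  010011001100101111

Answer: 010011001100101111 (78639)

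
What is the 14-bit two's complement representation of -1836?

1. Binary of +1836:  00011100101100
2. Invert bits:     11100011010011
3. Add 1:           11100011010100

Answer: 11100011010100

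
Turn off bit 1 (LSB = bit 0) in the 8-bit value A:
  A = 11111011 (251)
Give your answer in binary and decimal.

Mask = ~(1 << 1) = 11111101
Bit 1 of A is 1, so AND-ing with the mask clears it to 0.
  11111011
& 11111101
----------
  11111001

Answer: 11111001 (249)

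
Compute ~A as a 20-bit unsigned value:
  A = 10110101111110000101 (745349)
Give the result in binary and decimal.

Flip each bit (0->1, 1->0):
  10110101111110000101
  01001010000001111010

Answer: 01001010000001111010 (303226)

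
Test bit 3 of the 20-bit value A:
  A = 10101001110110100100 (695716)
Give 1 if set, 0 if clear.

Bit 3 is the 4th from the right.
  10101001110110100100
                  ^
That bit is 0.

Answer: 0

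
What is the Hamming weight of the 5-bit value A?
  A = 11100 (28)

11100
1-bits at positions (from bit 0 = LSB): 2, 3, 4
Count = 3

Answer: 3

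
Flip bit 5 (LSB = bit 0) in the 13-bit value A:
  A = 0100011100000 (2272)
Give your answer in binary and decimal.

Mask = 1 << 5 = 0000000100000
Bit 5 of A is 1; XOR with the mask flips it to 0.
  0100011100000
^ 0000000100000
---------------
  0100011000000

Answer: 0100011000000 (2240)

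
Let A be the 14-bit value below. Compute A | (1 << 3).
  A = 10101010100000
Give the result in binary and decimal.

Mask = 1 << 3 = 00000000001000
Bit 3 of A is 0, so OR-ing with the mask flips it to 1.
  10101010100000
| 00000000001000
----------------
  10101010101000

Answer: 10101010101000 (10920)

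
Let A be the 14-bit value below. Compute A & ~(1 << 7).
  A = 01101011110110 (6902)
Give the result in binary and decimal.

Mask = ~(1 << 7) = 11111101111111
Bit 7 of A is 1, so AND-ing with the mask clears it to 0.
  01101011110110
& 11111101111111
----------------
  01101001110110

Answer: 01101001110110 (6774)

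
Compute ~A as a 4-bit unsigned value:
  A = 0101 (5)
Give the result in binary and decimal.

Flip each bit (0->1, 1->0):
  0101
  1010

Answer: 1010 (10)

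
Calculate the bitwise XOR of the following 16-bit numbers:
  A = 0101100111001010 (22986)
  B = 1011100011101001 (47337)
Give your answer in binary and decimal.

Apply ^ to each column (1 where bits differ):
  0101100111001010
^ 1011100011101001
------------------
  1110000100100011

Answer: 1110000100100011 (57635)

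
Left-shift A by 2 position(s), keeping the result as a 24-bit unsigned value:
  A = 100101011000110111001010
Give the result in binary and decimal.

Shift left by 2: drop the top 2 bit(s), append 2 zero(s) on the right.
  100101011000110111001010  ->  discard [10], keep [0101011000110111001010], append 00
= 010101100011011100101000

Answer: 010101100011011100101000 (5650216)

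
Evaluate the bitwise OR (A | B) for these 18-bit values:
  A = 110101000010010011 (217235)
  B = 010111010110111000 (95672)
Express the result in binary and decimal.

Apply | to each column (1 where either bit is 1):
  110101000010010011
| 010111010110111000
--------------------
  110111010110111011

Answer: 110111010110111011 (226747)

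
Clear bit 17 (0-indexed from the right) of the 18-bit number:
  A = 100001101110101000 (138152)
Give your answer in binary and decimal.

Mask = ~(1 << 17) = 011111111111111111
Bit 17 of A is 1, so AND-ing with the mask clears it to 0.
  100001101110101000
& 011111111111111111
--------------------
  000001101110101000

Answer: 000001101110101000 (7080)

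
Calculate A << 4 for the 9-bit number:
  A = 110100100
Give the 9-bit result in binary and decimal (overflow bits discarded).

Shift left by 4: drop the top 4 bit(s), append 4 zero(s) on the right.
  110100100  ->  discard [1101], keep [00100], append 0000
= 001000000

Answer: 001000000 (64)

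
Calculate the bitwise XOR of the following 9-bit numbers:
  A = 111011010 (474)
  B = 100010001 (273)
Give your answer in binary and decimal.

Apply ^ to each column (1 where bits differ):
  111011010
^ 100010001
-----------
  011001011

Answer: 011001011 (203)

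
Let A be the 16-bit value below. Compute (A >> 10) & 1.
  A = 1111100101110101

Bit 10 is the 11th from the right.
  1111100101110101
       ^
That bit is 0.

Answer: 0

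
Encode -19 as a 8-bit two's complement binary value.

1. Binary of +19:  00010011
2. Invert bits:     11101100
3. Add 1:           11101101

Answer: 11101101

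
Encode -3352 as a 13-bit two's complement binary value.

1. Binary of +3352:  0110100011000
2. Invert bits:     1001011100111
3. Add 1:           1001011101000

Answer: 1001011101000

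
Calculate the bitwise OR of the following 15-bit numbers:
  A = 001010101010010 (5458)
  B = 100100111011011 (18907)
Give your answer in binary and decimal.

Apply | to each column (1 where either bit is 1):
  001010101010010
| 100100111011011
-----------------
  101110111011011

Answer: 101110111011011 (24027)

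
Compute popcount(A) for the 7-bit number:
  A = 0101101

0101101
1-bits at positions (from bit 0 = LSB): 0, 2, 3, 5
Count = 4

Answer: 4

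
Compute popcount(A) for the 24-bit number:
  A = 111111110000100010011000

111111110000100010011000
1-bits at positions (from bit 0 = LSB): 3, 4, 7, 11, 16, 17, 18, 19, 20, 21, 22, 23
Count = 12

Answer: 12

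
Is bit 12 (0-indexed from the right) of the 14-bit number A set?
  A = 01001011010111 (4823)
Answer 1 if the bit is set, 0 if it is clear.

Bit 12 is the 13th from the right.
  01001011010111
   ^
That bit is 1.

Answer: 1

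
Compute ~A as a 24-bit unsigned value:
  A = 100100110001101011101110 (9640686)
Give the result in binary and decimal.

Flip each bit (0->1, 1->0):
  100100110001101011101110
  011011001110010100010001

Answer: 011011001110010100010001 (7136529)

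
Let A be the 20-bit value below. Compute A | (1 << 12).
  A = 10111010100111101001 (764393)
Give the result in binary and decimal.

Mask = 1 << 12 = 00000001000000000000
Bit 12 of A is 0, so OR-ing with the mask flips it to 1.
  10111010100111101001
| 00000001000000000000
----------------------
  10111011100111101001

Answer: 10111011100111101001 (768489)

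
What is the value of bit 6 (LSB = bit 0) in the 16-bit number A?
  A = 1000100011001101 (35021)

Bit 6 is the 7th from the right.
  1000100011001101
           ^
That bit is 1.

Answer: 1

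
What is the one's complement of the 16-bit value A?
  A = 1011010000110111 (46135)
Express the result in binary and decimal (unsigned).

Flip each bit (0->1, 1->0):
  1011010000110111
  0100101111001000

Answer: 0100101111001000 (19400)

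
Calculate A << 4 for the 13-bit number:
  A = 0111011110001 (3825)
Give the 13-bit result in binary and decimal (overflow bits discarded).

Shift left by 4: drop the top 4 bit(s), append 4 zero(s) on the right.
  0111011110001  ->  discard [0111], keep [011110001], append 0000
= 0111100010000

Answer: 0111100010000 (3856)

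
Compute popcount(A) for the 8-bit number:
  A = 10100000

10100000
1-bits at positions (from bit 0 = LSB): 5, 7
Count = 2

Answer: 2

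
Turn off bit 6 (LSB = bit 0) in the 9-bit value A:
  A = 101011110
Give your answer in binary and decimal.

Mask = ~(1 << 6) = 110111111
Bit 6 of A is 1, so AND-ing with the mask clears it to 0.
  101011110
& 110111111
-----------
  100011110

Answer: 100011110 (286)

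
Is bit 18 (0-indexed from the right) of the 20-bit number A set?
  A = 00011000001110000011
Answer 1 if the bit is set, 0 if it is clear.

Bit 18 is the 19th from the right.
  00011000001110000011
   ^
That bit is 0.

Answer: 0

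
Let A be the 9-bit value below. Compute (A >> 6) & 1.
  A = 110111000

Bit 6 is the 7th from the right.
  110111000
    ^
That bit is 0.

Answer: 0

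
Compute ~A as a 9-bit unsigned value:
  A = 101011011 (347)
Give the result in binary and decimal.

Flip each bit (0->1, 1->0):
  101011011
  010100100

Answer: 010100100 (164)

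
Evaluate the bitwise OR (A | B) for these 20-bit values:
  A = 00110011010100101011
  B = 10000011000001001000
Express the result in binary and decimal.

Apply | to each column (1 where either bit is 1):
  00110011010100101011
| 10000011000001001000
----------------------
  10110011010101101011

Answer: 10110011010101101011 (734571)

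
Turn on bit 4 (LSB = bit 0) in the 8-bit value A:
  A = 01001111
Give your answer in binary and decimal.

Mask = 1 << 4 = 00010000
Bit 4 of A is 0, so OR-ing with the mask flips it to 1.
  01001111
| 00010000
----------
  01011111

Answer: 01011111 (95)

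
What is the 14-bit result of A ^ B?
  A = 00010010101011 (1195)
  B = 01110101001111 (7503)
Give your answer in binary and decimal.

Apply ^ to each column (1 where bits differ):
  00010010101011
^ 01110101001111
----------------
  01100111100100

Answer: 01100111100100 (6628)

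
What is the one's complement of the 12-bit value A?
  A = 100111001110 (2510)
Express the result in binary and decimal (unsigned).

Flip each bit (0->1, 1->0):
  100111001110
  011000110001

Answer: 011000110001 (1585)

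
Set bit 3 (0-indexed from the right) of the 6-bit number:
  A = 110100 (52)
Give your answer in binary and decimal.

Mask = 1 << 3 = 001000
Bit 3 of A is 0, so OR-ing with the mask flips it to 1.
  110100
| 001000
--------
  111100

Answer: 111100 (60)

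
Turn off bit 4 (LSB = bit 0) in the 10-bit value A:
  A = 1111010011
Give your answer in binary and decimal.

Mask = ~(1 << 4) = 1111101111
Bit 4 of A is 1, so AND-ing with the mask clears it to 0.
  1111010011
& 1111101111
------------
  1111000011

Answer: 1111000011 (963)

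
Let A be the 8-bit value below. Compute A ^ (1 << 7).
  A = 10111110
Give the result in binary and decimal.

Mask = 1 << 7 = 10000000
Bit 7 of A is 1; XOR with the mask flips it to 0.
  10111110
^ 10000000
----------
  00111110

Answer: 00111110 (62)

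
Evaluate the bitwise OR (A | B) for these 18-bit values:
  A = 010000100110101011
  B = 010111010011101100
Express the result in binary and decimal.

Apply | to each column (1 where either bit is 1):
  010000100110101011
| 010111010011101100
--------------------
  010111110111101111

Answer: 010111110111101111 (97775)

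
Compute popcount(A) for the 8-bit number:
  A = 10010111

10010111
1-bits at positions (from bit 0 = LSB): 0, 1, 2, 4, 7
Count = 5

Answer: 5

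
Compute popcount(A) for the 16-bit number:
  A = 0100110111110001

0100110111110001
1-bits at positions (from bit 0 = LSB): 0, 4, 5, 6, 7, 8, 10, 11, 14
Count = 9

Answer: 9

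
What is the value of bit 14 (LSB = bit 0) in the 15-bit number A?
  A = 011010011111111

Bit 14 is the 15th from the right.
  011010011111111
  ^
That bit is 0.

Answer: 0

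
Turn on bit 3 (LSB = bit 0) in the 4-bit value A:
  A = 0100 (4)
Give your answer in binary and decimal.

Mask = 1 << 3 = 1000
Bit 3 of A is 0, so OR-ing with the mask flips it to 1.
  0100
| 1000
------
  1100

Answer: 1100 (12)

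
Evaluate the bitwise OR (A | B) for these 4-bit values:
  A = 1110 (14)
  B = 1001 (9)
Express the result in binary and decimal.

Apply | to each column (1 where either bit is 1):
  1110
| 1001
------
  1111

Answer: 1111 (15)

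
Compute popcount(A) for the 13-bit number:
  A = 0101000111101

0101000111101
1-bits at positions (from bit 0 = LSB): 0, 2, 3, 4, 5, 9, 11
Count = 7

Answer: 7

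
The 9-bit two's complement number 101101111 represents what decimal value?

MSB is 1, so the value is negative. Find the magnitude:
1. Invert bits:  010010000
2. Add 1:        010010001  = 145
3. Apply sign:   -145

Answer: -145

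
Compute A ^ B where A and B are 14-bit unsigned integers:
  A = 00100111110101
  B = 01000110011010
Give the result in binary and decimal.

Apply ^ to each column (1 where bits differ):
  00100111110101
^ 01000110011010
----------------
  01100001101111

Answer: 01100001101111 (6255)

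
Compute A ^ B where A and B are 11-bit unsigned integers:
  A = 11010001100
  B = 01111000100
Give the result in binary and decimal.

Apply ^ to each column (1 where bits differ):
  11010001100
^ 01111000100
-------------
  10101001000

Answer: 10101001000 (1352)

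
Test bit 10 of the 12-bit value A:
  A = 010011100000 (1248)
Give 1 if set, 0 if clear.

Bit 10 is the 11th from the right.
  010011100000
   ^
That bit is 1.

Answer: 1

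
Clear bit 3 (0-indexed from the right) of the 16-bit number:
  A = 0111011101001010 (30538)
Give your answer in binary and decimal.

Mask = ~(1 << 3) = 1111111111110111
Bit 3 of A is 1, so AND-ing with the mask clears it to 0.
  0111011101001010
& 1111111111110111
------------------
  0111011101000010

Answer: 0111011101000010 (30530)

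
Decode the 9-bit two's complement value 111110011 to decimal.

MSB is 1, so the value is negative. Find the magnitude:
1. Invert bits:  000001100
2. Add 1:        000001101  = 13
3. Apply sign:   -13

Answer: -13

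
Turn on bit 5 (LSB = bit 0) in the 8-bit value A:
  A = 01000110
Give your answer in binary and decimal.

Mask = 1 << 5 = 00100000
Bit 5 of A is 0, so OR-ing with the mask flips it to 1.
  01000110
| 00100000
----------
  01100110

Answer: 01100110 (102)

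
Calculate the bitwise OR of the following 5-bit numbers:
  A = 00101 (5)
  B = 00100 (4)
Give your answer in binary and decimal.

Apply | to each column (1 where either bit is 1):
  00101
| 00100
-------
  00101

Answer: 00101 (5)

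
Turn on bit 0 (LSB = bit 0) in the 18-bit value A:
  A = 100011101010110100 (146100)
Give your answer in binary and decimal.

Mask = 1 << 0 = 000000000000000001
Bit 0 of A is 0, so OR-ing with the mask flips it to 1.
  100011101010110100
| 000000000000000001
--------------------
  100011101010110101

Answer: 100011101010110101 (146101)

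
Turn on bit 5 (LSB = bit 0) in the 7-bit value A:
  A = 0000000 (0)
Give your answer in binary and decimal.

Mask = 1 << 5 = 0100000
Bit 5 of A is 0, so OR-ing with the mask flips it to 1.
  0000000
| 0100000
---------
  0100000

Answer: 0100000 (32)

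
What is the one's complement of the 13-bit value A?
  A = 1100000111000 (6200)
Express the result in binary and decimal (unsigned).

Flip each bit (0->1, 1->0):
  1100000111000
  0011111000111

Answer: 0011111000111 (1991)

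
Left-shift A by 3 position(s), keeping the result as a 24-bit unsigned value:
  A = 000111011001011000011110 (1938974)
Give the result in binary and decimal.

Shift left by 3: drop the top 3 bit(s), append 3 zero(s) on the right.
  000111011001011000011110  ->  discard [000], keep [111011001011000011110], append 000
= 111011001011000011110000

Answer: 111011001011000011110000 (15511792)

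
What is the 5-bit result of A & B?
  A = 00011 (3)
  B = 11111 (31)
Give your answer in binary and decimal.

Apply & to each column (1 only where both bits are 1):
  00011
& 11111
-------
  00011

Answer: 00011 (3)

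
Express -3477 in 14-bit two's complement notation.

1. Binary of +3477:  00110110010101
2. Invert bits:     11001001101010
3. Add 1:           11001001101011

Answer: 11001001101011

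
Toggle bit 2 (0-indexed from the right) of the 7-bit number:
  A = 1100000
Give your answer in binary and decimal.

Mask = 1 << 2 = 0000100
Bit 2 of A is 0; XOR with the mask flips it to 1.
  1100000
^ 0000100
---------
  1100100

Answer: 1100100 (100)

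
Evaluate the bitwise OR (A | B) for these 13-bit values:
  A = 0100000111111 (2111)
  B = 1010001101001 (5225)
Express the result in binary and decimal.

Apply | to each column (1 where either bit is 1):
  0100000111111
| 1010001101001
---------------
  1110001111111

Answer: 1110001111111 (7295)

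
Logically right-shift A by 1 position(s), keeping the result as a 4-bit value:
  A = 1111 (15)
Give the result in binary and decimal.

Logical shift right by 1: drop the bottom 1 bit(s), prepend 1 zero(s) on the left.
  1111  ->  keep [111], discard [1], prepend 0
= 0111

Answer: 0111 (7)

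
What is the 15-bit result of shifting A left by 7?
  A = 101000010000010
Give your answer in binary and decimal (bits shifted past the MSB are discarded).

Shift left by 7: drop the top 7 bit(s), append 7 zero(s) on the right.
  101000010000010  ->  discard [1010000], keep [10000010], append 0000000
= 100000100000000

Answer: 100000100000000 (16640)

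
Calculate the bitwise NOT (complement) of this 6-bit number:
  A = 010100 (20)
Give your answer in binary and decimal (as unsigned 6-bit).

Flip each bit (0->1, 1->0):
  010100
  101011

Answer: 101011 (43)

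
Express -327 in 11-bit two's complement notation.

1. Binary of +327:  00101000111
2. Invert bits:     11010111000
3. Add 1:           11010111001

Answer: 11010111001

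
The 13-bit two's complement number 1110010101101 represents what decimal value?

MSB is 1, so the value is negative. Find the magnitude:
1. Invert bits:  0001101010010
2. Add 1:        0001101010011  = 851
3. Apply sign:   -851

Answer: -851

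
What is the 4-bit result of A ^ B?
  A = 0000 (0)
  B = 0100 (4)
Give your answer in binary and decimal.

Apply ^ to each column (1 where bits differ):
  0000
^ 0100
------
  0100

Answer: 0100 (4)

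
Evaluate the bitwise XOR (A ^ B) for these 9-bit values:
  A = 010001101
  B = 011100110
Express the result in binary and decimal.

Apply ^ to each column (1 where bits differ):
  010001101
^ 011100110
-----------
  001101011

Answer: 001101011 (107)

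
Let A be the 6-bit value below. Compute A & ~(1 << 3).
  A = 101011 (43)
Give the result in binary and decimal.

Mask = ~(1 << 3) = 110111
Bit 3 of A is 1, so AND-ing with the mask clears it to 0.
  101011
& 110111
--------
  100011

Answer: 100011 (35)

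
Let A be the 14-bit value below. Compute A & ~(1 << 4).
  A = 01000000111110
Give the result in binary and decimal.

Mask = ~(1 << 4) = 11111111101111
Bit 4 of A is 1, so AND-ing with the mask clears it to 0.
  01000000111110
& 11111111101111
----------------
  01000000101110

Answer: 01000000101110 (4142)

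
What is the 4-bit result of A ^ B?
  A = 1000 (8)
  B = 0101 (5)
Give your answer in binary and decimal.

Apply ^ to each column (1 where bits differ):
  1000
^ 0101
------
  1101

Answer: 1101 (13)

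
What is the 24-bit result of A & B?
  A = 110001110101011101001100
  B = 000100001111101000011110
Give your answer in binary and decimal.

Apply & to each column (1 only where both bits are 1):
  110001110101011101001100
& 000100001111101000011110
--------------------------
  000000000101001000001100

Answer: 000000000101001000001100 (21004)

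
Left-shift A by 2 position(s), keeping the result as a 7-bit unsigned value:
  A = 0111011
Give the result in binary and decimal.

Shift left by 2: drop the top 2 bit(s), append 2 zero(s) on the right.
  0111011  ->  discard [01], keep [11011], append 00
= 1101100

Answer: 1101100 (108)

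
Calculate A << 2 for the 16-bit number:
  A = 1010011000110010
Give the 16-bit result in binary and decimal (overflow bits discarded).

Shift left by 2: drop the top 2 bit(s), append 2 zero(s) on the right.
  1010011000110010  ->  discard [10], keep [10011000110010], append 00
= 1001100011001000

Answer: 1001100011001000 (39112)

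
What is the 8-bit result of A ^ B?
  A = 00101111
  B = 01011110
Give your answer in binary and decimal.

Apply ^ to each column (1 where bits differ):
  00101111
^ 01011110
----------
  01110001

Answer: 01110001 (113)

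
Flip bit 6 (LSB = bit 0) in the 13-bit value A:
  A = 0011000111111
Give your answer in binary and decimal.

Mask = 1 << 6 = 0000001000000
Bit 6 of A is 0; XOR with the mask flips it to 1.
  0011000111111
^ 0000001000000
---------------
  0011001111111

Answer: 0011001111111 (1663)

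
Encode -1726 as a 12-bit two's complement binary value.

1. Binary of +1726:  011010111110
2. Invert bits:     100101000001
3. Add 1:           100101000010

Answer: 100101000010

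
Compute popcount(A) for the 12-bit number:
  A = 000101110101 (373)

000101110101
1-bits at positions (from bit 0 = LSB): 0, 2, 4, 5, 6, 8
Count = 6

Answer: 6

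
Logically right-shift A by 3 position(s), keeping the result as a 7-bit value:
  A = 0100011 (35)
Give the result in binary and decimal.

Logical shift right by 3: drop the bottom 3 bit(s), prepend 3 zero(s) on the left.
  0100011  ->  keep [0100], discard [011], prepend 000
= 0000100

Answer: 0000100 (4)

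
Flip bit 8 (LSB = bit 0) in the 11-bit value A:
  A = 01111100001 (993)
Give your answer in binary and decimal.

Mask = 1 << 8 = 00100000000
Bit 8 of A is 1; XOR with the mask flips it to 0.
  01111100001
^ 00100000000
-------------
  01011100001

Answer: 01011100001 (737)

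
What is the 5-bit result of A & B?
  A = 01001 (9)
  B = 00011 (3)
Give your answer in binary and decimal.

Apply & to each column (1 only where both bits are 1):
  01001
& 00011
-------
  00001

Answer: 00001 (1)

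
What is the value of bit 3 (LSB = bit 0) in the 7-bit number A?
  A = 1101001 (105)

Bit 3 is the 4th from the right.
  1101001
     ^
That bit is 1.

Answer: 1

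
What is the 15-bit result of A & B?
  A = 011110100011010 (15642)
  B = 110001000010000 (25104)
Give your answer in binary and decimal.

Apply & to each column (1 only where both bits are 1):
  011110100011010
& 110001000010000
-----------------
  010000000010000

Answer: 010000000010000 (8208)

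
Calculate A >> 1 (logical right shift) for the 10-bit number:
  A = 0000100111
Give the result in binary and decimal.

Logical shift right by 1: drop the bottom 1 bit(s), prepend 1 zero(s) on the left.
  0000100111  ->  keep [000010011], discard [1], prepend 0
= 0000010011

Answer: 0000010011 (19)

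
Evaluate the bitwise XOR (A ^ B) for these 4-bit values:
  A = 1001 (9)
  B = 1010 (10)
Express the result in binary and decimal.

Apply ^ to each column (1 where bits differ):
  1001
^ 1010
------
  0011

Answer: 0011 (3)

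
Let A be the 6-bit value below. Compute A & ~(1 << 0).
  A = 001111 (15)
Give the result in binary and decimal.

Mask = ~(1 << 0) = 111110
Bit 0 of A is 1, so AND-ing with the mask clears it to 0.
  001111
& 111110
--------
  001110

Answer: 001110 (14)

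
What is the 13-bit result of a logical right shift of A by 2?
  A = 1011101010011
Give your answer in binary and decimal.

Logical shift right by 2: drop the bottom 2 bit(s), prepend 2 zero(s) on the left.
  1011101010011  ->  keep [10111010100], discard [11], prepend 00
= 0010111010100

Answer: 0010111010100 (1492)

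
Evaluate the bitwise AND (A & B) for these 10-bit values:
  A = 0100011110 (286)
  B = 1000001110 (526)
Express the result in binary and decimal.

Apply & to each column (1 only where both bits are 1):
  0100011110
& 1000001110
------------
  0000001110

Answer: 0000001110 (14)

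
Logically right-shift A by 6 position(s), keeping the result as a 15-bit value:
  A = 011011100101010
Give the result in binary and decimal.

Logical shift right by 6: drop the bottom 6 bit(s), prepend 6 zero(s) on the left.
  011011100101010  ->  keep [011011100], discard [101010], prepend 000000
= 000000011011100

Answer: 000000011011100 (220)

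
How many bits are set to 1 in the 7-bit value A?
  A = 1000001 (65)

1000001
1-bits at positions (from bit 0 = LSB): 0, 6
Count = 2

Answer: 2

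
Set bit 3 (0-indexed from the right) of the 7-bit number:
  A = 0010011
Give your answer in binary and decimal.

Mask = 1 << 3 = 0001000
Bit 3 of A is 0, so OR-ing with the mask flips it to 1.
  0010011
| 0001000
---------
  0011011

Answer: 0011011 (27)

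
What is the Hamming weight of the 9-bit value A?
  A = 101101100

101101100
1-bits at positions (from bit 0 = LSB): 2, 3, 5, 6, 8
Count = 5

Answer: 5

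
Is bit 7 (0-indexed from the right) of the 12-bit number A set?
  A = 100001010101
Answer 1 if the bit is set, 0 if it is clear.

Bit 7 is the 8th from the right.
  100001010101
      ^
That bit is 0.

Answer: 0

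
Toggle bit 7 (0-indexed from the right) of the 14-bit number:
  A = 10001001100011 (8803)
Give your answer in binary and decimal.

Mask = 1 << 7 = 00000010000000
Bit 7 of A is 0; XOR with the mask flips it to 1.
  10001001100011
^ 00000010000000
----------------
  10001011100011

Answer: 10001011100011 (8931)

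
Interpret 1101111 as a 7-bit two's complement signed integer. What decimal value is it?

MSB is 1, so the value is negative. Find the magnitude:
1. Invert bits:  0010000
2. Add 1:        0010001  = 17
3. Apply sign:   -17

Answer: -17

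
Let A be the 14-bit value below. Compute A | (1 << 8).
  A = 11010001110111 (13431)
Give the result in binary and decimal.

Mask = 1 << 8 = 00000100000000
Bit 8 of A is 0, so OR-ing with the mask flips it to 1.
  11010001110111
| 00000100000000
----------------
  11010101110111

Answer: 11010101110111 (13687)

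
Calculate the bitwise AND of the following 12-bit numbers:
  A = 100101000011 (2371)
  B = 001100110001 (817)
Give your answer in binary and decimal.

Apply & to each column (1 only where both bits are 1):
  100101000011
& 001100110001
--------------
  000100000001

Answer: 000100000001 (257)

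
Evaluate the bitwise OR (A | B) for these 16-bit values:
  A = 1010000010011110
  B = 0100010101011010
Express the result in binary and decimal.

Apply | to each column (1 where either bit is 1):
  1010000010011110
| 0100010101011010
------------------
  1110010111011110

Answer: 1110010111011110 (58846)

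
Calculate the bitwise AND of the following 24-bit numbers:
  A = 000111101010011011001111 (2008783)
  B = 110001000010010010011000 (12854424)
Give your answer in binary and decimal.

Apply & to each column (1 only where both bits are 1):
  000111101010011011001111
& 110001000010010010011000
--------------------------
  000001000010010010001000

Answer: 000001000010010010001000 (271496)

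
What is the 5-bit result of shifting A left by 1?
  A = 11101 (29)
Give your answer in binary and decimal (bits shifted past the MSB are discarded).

Shift left by 1: drop the top 1 bit(s), append 1 zero(s) on the right.
  11101  ->  discard [1], keep [1101], append 0
= 11010

Answer: 11010 (26)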